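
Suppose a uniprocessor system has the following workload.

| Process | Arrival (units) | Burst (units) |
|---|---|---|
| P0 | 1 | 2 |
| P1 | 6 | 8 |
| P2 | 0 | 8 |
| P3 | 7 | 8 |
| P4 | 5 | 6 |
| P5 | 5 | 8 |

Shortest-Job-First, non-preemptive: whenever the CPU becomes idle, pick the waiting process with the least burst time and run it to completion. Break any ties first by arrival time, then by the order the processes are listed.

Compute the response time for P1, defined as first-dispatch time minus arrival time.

18

Schedule: | P2 0-8 | P0 8-10 | P4 10-16 | P5 16-24 | P1 24-32 | P3 32-40 |
Completion: P0=10  P1=32  P2=8  P3=40  P4=16  P5=24
Turnaround (C−A): P0=9  P1=26  P2=8  P3=33  P4=11  P5=19
Response(P1) = first start − arrival = 24 − 6 = 18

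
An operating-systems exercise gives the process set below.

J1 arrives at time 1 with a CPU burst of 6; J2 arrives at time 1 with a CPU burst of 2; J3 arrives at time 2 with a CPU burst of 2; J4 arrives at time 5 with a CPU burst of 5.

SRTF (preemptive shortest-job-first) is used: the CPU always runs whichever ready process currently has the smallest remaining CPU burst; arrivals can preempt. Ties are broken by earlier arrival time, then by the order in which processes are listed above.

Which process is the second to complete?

Schedule: | idle 0-1 | J2 1-3 | J3 3-5 | J4 5-10 | J1 10-16 |
Completion: J1=16  J2=3  J3=5  J4=10
Turnaround (C−A): J1=15  J2=2  J3=3  J4=5
Finish order: J2 → J3 → J4 → J1

J3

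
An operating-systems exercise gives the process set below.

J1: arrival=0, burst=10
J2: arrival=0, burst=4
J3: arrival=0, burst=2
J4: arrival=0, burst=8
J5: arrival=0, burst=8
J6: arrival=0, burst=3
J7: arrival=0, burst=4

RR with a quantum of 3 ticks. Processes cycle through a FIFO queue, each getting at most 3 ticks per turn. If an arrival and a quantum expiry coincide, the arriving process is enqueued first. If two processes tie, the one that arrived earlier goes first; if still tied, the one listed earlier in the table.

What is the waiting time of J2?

Timeline: | J1 0-3 | J2 3-6 | J3 6-8 | J4 8-11 | J5 11-14 | J6 14-17 | J7 17-20 | J1 20-23 | J2 23-24 | J4 24-27 | J5 27-30 | J7 30-31 | J1 31-34 | J4 34-36 | J5 36-38 | J1 38-39 |
Completion: J1=39  J2=24  J3=8  J4=36  J5=38  J6=17  J7=31
Turnaround (C−A): J1=39  J2=24  J3=8  J4=36  J5=38  J6=17  J7=31
Waiting(J2) = turnaround − burst = 24 − 4 = 20

20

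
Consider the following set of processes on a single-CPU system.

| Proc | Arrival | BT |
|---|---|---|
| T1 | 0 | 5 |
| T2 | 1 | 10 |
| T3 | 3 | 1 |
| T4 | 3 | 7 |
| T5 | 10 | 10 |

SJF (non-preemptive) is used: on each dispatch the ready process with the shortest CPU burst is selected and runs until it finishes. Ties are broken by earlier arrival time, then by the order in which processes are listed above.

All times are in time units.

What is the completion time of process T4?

13

Gantt: | T1 0-5 | T3 5-6 | T4 6-13 | T2 13-23 | T5 23-33 |
Completion: T1=5  T2=23  T3=6  T4=13  T5=33
Turnaround (C−A): T1=5  T2=22  T3=3  T4=10  T5=23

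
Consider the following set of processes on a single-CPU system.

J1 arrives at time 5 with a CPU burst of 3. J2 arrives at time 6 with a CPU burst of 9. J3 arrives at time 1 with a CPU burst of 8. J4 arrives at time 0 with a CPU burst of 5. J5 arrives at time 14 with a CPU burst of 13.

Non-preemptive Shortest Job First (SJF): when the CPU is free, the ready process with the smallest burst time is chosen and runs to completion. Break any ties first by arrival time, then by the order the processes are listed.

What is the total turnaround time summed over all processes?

66

Gantt: | J4 0-5 | J1 5-8 | J3 8-16 | J2 16-25 | J5 25-38 |
Completion: J1=8  J2=25  J3=16  J4=5  J5=38
Turnaround = completion − arrival: J1=3, J2=19, J3=15, J4=5, J5=24
Total turnaround = 3 + 19 + 15 + 5 + 24 = 66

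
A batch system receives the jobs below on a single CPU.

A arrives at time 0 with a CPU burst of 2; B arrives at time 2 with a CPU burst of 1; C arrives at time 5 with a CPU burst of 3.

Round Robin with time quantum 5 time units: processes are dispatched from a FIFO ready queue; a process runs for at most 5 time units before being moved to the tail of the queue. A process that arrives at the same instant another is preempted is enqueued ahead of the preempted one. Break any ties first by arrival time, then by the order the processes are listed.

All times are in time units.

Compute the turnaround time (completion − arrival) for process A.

2

Schedule: | A 0-2 | B 2-3 | idle 3-5 | C 5-8 |
Completion: A=2  B=3  C=8
Turnaround (C−A): A=2  B=1  C=3
Turnaround(A) = completion − arrival = 2 − 0 = 2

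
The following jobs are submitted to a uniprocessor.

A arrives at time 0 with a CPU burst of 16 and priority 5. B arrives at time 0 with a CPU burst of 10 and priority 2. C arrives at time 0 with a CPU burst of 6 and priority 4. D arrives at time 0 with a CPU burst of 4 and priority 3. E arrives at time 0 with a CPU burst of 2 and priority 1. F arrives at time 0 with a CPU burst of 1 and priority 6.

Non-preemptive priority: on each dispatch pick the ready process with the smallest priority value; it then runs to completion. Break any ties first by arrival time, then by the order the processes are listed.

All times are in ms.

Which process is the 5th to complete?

A

Gantt: | E 0-2 | B 2-12 | D 12-16 | C 16-22 | A 22-38 | F 38-39 |
Completion: A=38  B=12  C=22  D=16  E=2  F=39
Finish order: E → B → D → C → A → F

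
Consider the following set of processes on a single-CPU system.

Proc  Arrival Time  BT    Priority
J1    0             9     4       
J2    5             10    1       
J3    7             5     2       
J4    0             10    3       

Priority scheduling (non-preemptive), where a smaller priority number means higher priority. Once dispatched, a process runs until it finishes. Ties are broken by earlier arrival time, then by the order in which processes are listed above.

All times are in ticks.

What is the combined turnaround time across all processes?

77

Timeline: | J4 0-10 | J2 10-20 | J3 20-25 | J1 25-34 |
Completion: J1=34  J2=20  J3=25  J4=10
Turnaround = completion − arrival: J1=34, J2=15, J3=18, J4=10
Total turnaround = 34 + 15 + 18 + 10 = 77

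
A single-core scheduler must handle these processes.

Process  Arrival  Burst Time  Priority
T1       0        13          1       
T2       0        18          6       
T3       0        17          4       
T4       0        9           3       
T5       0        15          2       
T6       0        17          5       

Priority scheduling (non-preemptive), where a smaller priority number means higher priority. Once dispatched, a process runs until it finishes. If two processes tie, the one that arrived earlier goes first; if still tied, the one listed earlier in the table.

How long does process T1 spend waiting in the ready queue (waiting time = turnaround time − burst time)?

Timeline: | T1 0-13 | T5 13-28 | T4 28-37 | T3 37-54 | T6 54-71 | T2 71-89 |
Completion: T1=13  T2=89  T3=54  T4=37  T5=28  T6=71
Turnaround (C−A): T1=13  T2=89  T3=54  T4=37  T5=28  T6=71
Waiting(T1) = turnaround − burst = 13 − 13 = 0

0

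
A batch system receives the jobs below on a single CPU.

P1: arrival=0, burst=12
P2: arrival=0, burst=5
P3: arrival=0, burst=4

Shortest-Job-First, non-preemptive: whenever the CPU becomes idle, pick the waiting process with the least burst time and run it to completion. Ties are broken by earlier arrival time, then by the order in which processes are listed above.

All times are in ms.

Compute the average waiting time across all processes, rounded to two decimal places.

4.33

Gantt: | P3 0-4 | P2 4-9 | P1 9-21 |
Completion: P1=21  P2=9  P3=4
Waiting times: P1=9, P2=4, P3=0
Average waiting = (9+4+0) / 3 = 13/3 = 4.33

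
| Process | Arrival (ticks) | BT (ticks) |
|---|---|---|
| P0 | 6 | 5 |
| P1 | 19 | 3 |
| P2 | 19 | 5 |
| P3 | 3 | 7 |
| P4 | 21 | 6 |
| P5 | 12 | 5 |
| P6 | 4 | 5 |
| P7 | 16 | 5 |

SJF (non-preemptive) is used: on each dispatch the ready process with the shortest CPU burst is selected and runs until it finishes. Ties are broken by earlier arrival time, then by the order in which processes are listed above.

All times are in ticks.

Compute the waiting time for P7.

12

Timeline: | idle 0-3 | P3 3-10 | P6 10-15 | P0 15-20 | P1 20-23 | P5 23-28 | P7 28-33 | P2 33-38 | P4 38-44 |
Completion: P0=20  P1=23  P2=38  P3=10  P4=44  P5=28  P6=15  P7=33
Turnaround (C−A): P0=14  P1=4  P2=19  P3=7  P4=23  P5=16  P6=11  P7=17
Waiting(P7) = turnaround − burst = 17 − 5 = 12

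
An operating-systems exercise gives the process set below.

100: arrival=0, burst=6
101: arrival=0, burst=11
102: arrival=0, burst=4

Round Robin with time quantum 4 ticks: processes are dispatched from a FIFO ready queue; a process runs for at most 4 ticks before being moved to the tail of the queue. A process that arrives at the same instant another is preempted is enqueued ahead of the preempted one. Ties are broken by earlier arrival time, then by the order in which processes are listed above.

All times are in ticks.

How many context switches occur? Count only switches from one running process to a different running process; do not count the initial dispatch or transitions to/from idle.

Schedule: | 100 0-4 | 101 4-8 | 102 8-12 | 100 12-14 | 101 14-21 |
Completion: 100=14  101=21  102=12

4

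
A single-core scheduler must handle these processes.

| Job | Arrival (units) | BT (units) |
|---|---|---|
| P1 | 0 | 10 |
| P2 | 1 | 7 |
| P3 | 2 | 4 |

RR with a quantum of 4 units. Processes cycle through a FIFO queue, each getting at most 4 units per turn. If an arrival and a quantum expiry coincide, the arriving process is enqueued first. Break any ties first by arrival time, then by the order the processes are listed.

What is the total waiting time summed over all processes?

Gantt: | P1 0-4 | P2 4-8 | P3 8-12 | P1 12-16 | P2 16-19 | P1 19-21 |
Completion: P1=21  P2=19  P3=12
Turnaround (C−A): P1=21  P2=18  P3=10
Waiting = turnaround − burst: P1=11, P2=11, P3=6
Total waiting = 11 + 11 + 6 = 28

28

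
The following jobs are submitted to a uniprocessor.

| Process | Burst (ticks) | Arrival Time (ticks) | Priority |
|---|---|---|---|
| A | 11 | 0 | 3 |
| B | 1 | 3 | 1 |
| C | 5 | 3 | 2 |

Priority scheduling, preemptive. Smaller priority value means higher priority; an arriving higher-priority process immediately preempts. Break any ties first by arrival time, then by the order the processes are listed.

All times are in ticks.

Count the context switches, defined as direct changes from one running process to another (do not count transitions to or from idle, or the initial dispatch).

3

Gantt: | A 0-3 | B 3-4 | C 4-9 | A 9-17 |
Completion: A=17  B=4  C=9
Turnaround (C−A): A=17  B=1  C=6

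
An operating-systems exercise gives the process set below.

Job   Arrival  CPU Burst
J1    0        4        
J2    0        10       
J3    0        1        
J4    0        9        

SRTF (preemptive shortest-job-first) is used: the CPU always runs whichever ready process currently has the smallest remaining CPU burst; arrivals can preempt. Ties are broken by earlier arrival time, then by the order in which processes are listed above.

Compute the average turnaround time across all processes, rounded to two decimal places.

11.00

Timeline: | J3 0-1 | J1 1-5 | J4 5-14 | J2 14-24 |
Completion: J1=5  J2=24  J3=1  J4=14
Turnaround (C−A): J1=5  J2=24  J3=1  J4=14
Turnaround times: J1=5, J2=24, J3=1, J4=14
Average turnaround = (5+24+1+14) / 4 = 44/4 = 11.00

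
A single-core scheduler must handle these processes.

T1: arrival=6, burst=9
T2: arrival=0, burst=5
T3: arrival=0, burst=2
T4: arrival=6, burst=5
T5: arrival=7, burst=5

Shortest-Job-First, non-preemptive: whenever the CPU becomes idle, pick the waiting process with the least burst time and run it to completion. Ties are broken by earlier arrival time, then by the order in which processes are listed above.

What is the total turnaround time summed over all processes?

Timeline: | T3 0-2 | T2 2-7 | T4 7-12 | T5 12-17 | T1 17-26 |
Completion: T1=26  T2=7  T3=2  T4=12  T5=17
Turnaround = completion − arrival: T1=20, T2=7, T3=2, T4=6, T5=10
Total turnaround = 20 + 7 + 2 + 6 + 10 = 45

45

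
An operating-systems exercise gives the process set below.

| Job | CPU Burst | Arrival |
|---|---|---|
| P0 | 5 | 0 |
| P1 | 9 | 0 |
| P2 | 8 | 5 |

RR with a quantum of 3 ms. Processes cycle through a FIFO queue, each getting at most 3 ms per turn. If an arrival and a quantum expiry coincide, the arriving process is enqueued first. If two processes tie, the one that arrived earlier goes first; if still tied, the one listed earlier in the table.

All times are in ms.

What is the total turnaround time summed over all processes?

Schedule: | P0 0-3 | P1 3-6 | P0 6-8 | P2 8-11 | P1 11-14 | P2 14-17 | P1 17-20 | P2 20-22 |
Completion: P0=8  P1=20  P2=22
Turnaround (C−A): P0=8  P1=20  P2=17
Turnaround = completion − arrival: P0=8, P1=20, P2=17
Total turnaround = 8 + 20 + 17 = 45

45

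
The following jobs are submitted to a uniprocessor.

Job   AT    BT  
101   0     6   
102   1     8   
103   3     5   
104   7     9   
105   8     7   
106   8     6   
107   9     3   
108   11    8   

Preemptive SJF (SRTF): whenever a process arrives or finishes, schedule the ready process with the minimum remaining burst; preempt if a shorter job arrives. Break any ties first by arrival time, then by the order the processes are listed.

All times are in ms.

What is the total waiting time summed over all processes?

109

Timeline: | 101 0-6 | 103 6-11 | 107 11-14 | 106 14-20 | 105 20-27 | 102 27-35 | 108 35-43 | 104 43-52 |
Completion: 101=6  102=35  103=11  104=52  105=27  106=20  107=14  108=43
Waiting = turnaround − burst: 101=0, 102=26, 103=3, 104=36, 105=12, 106=6, 107=2, 108=24
Total waiting = 0 + 26 + 3 + 36 + 12 + 6 + 2 + 24 = 109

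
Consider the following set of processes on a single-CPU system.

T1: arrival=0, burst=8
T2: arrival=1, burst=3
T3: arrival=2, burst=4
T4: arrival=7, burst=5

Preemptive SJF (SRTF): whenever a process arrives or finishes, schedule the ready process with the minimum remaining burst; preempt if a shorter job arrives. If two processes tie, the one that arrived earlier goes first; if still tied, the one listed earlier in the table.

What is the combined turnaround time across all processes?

Timeline: | T1 0-1 | T2 1-4 | T3 4-8 | T4 8-13 | T1 13-20 |
Completion: T1=20  T2=4  T3=8  T4=13
Turnaround = completion − arrival: T1=20, T2=3, T3=6, T4=6
Total turnaround = 20 + 3 + 6 + 6 = 35

35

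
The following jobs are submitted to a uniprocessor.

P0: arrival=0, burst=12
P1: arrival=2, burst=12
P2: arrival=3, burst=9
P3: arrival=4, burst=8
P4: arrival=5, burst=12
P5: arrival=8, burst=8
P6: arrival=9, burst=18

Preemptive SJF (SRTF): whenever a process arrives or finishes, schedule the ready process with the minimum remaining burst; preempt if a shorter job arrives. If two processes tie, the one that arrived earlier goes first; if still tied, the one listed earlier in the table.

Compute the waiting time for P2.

25

Schedule: | P0 0-12 | P3 12-20 | P5 20-28 | P2 28-37 | P1 37-49 | P4 49-61 | P6 61-79 |
Completion: P0=12  P1=49  P2=37  P3=20  P4=61  P5=28  P6=79
Waiting(P2) = turnaround − burst = 34 − 9 = 25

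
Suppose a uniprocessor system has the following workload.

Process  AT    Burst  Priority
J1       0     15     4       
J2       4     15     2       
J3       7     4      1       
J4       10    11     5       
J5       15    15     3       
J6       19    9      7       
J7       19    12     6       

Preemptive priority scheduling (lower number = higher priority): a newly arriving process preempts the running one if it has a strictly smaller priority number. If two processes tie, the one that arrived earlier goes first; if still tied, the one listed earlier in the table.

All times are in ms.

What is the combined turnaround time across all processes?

260

Timeline: | J1 0-4 | J2 4-7 | J3 7-11 | J2 11-23 | J5 23-38 | J1 38-49 | J4 49-60 | J7 60-72 | J6 72-81 |
Completion: J1=49  J2=23  J3=11  J4=60  J5=38  J6=81  J7=72
Turnaround (C−A): J1=49  J2=19  J3=4  J4=50  J5=23  J6=62  J7=53
Turnaround = completion − arrival: J1=49, J2=19, J3=4, J4=50, J5=23, J6=62, J7=53
Total turnaround = 49 + 19 + 4 + 50 + 23 + 62 + 53 = 260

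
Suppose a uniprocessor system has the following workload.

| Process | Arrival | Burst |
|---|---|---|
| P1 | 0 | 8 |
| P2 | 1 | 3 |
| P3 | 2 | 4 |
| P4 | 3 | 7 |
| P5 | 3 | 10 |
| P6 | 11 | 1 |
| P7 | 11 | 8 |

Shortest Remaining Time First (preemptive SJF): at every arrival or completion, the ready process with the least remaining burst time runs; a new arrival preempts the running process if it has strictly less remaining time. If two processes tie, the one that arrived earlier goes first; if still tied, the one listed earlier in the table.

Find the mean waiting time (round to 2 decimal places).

9.00

Gantt: | P1 0-1 | P2 1-4 | P3 4-8 | P1 8-11 | P6 11-12 | P1 12-16 | P4 16-23 | P7 23-31 | P5 31-41 |
Completion: P1=16  P2=4  P3=8  P4=23  P5=41  P6=12  P7=31
Waiting times: P1=8, P2=0, P3=2, P4=13, P5=28, P6=0, P7=12
Average waiting = (8+0+2+13+28+0+12) / 7 = 63/7 = 9.00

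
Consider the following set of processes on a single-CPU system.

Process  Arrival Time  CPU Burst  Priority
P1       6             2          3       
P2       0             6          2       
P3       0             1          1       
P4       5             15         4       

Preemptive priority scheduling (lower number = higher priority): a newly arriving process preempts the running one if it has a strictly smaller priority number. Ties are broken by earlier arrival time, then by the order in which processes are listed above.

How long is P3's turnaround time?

1

Timeline: | P3 0-1 | P2 1-7 | P1 7-9 | P4 9-24 |
Completion: P1=9  P2=7  P3=1  P4=24
Turnaround (C−A): P1=3  P2=7  P3=1  P4=19
Turnaround(P3) = completion − arrival = 1 − 0 = 1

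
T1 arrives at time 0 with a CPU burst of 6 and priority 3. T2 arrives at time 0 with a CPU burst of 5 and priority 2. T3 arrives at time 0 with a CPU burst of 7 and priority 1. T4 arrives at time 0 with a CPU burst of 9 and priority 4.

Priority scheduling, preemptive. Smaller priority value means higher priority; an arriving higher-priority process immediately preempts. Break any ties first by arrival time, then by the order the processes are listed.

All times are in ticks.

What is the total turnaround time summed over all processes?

Timeline: | T3 0-7 | T2 7-12 | T1 12-18 | T4 18-27 |
Completion: T1=18  T2=12  T3=7  T4=27
Turnaround = completion − arrival: T1=18, T2=12, T3=7, T4=27
Total turnaround = 18 + 12 + 7 + 27 = 64

64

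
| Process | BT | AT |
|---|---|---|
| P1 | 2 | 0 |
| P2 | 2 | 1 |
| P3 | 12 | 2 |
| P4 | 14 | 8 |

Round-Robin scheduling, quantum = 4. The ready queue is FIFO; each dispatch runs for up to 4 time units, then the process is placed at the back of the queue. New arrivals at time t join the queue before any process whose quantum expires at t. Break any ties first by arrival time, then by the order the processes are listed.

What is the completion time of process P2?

4

Gantt: | P1 0-2 | P2 2-4 | P3 4-8 | P4 8-12 | P3 12-16 | P4 16-20 | P3 20-24 | P4 24-30 |
Completion: P1=2  P2=4  P3=24  P4=30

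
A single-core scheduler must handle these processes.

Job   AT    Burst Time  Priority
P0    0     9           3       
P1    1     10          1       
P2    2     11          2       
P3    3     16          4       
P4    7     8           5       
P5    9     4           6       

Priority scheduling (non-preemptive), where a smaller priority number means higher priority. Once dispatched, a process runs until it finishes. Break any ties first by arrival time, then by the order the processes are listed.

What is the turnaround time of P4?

Schedule: | P0 0-9 | P1 9-19 | P2 19-30 | P3 30-46 | P4 46-54 | P5 54-58 |
Completion: P0=9  P1=19  P2=30  P3=46  P4=54  P5=58
Turnaround(P4) = completion − arrival = 54 − 7 = 47

47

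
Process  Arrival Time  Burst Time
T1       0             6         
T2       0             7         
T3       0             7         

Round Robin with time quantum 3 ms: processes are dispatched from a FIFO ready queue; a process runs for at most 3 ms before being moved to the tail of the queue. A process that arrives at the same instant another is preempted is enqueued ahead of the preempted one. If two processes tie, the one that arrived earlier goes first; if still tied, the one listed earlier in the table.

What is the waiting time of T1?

6

Timeline: | T1 0-3 | T2 3-6 | T3 6-9 | T1 9-12 | T2 12-15 | T3 15-18 | T2 18-19 | T3 19-20 |
Completion: T1=12  T2=19  T3=20
Waiting(T1) = turnaround − burst = 12 − 6 = 6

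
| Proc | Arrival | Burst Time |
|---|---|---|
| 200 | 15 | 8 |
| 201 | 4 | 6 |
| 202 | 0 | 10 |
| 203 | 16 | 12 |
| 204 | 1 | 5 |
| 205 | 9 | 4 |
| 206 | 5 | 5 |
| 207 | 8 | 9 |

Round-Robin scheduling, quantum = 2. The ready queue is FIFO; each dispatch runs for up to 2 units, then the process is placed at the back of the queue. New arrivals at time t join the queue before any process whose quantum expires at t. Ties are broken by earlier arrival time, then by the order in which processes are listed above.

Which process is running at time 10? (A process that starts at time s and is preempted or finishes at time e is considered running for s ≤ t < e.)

Timeline: | 202 0-2 | 204 2-4 | 202 4-6 | 201 6-8 | 204 8-10 | 206 10-12 | 202 12-14 | 207 14-16 | 201 16-18 | 205 18-20 | 204 20-21 | 206 21-23 | 202 23-25 | 200 25-27 | 203 27-29 | 207 29-31 | 201 31-33 | 205 33-35 | 206 35-36 | 202 36-38 | 200 38-40 | 203 40-42 | 207 42-44 | 200 44-46 | 203 46-48 | 207 48-50 | 200 50-52 | 203 52-54 | 207 54-55 | 203 55-59 |
Completion: 200=52  201=33  202=38  203=59  204=21  205=35  206=36  207=55
Turnaround (C−A): 200=37  201=29  202=38  203=43  204=20  205=26  206=31  207=47

206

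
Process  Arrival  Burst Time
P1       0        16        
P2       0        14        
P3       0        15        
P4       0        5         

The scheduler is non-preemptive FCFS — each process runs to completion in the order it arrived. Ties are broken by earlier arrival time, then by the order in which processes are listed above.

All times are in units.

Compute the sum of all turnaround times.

141

Gantt: | P1 0-16 | P2 16-30 | P3 30-45 | P4 45-50 |
Completion: P1=16  P2=30  P3=45  P4=50
Turnaround (C−A): P1=16  P2=30  P3=45  P4=50
Turnaround = completion − arrival: P1=16, P2=30, P3=45, P4=50
Total turnaround = 16 + 30 + 45 + 50 = 141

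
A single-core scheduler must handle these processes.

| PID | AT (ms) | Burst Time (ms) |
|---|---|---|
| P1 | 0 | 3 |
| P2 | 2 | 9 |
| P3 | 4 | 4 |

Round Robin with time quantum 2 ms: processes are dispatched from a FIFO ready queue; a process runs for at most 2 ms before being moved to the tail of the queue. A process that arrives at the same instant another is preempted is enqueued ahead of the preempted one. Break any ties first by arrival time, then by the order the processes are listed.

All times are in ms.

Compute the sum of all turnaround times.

Timeline: | P1 0-2 | P2 2-4 | P1 4-5 | P3 5-7 | P2 7-9 | P3 9-11 | P2 11-16 |
Completion: P1=5  P2=16  P3=11
Turnaround = completion − arrival: P1=5, P2=14, P3=7
Total turnaround = 5 + 14 + 7 = 26

26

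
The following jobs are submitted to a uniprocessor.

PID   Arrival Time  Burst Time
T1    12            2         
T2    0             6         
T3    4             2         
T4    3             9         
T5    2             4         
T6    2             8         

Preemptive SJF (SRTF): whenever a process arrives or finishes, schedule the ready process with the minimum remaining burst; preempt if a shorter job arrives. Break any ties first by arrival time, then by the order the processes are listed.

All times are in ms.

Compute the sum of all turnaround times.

70

Timeline: | T2 0-6 | T3 6-8 | T5 8-12 | T1 12-14 | T6 14-22 | T4 22-31 |
Completion: T1=14  T2=6  T3=8  T4=31  T5=12  T6=22
Turnaround (C−A): T1=2  T2=6  T3=4  T4=28  T5=10  T6=20
Turnaround = completion − arrival: T1=2, T2=6, T3=4, T4=28, T5=10, T6=20
Total turnaround = 2 + 6 + 4 + 28 + 10 + 20 = 70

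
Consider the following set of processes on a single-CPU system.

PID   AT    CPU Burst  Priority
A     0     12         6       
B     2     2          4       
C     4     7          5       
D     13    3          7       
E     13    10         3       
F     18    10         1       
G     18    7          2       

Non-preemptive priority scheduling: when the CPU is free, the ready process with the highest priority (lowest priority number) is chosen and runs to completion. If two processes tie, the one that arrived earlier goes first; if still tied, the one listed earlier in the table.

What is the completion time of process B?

14

Timeline: | A 0-12 | B 12-14 | E 14-24 | F 24-34 | G 34-41 | C 41-48 | D 48-51 |
Completion: A=12  B=14  C=48  D=51  E=24  F=34  G=41
Turnaround (C−A): A=12  B=12  C=44  D=38  E=11  F=16  G=23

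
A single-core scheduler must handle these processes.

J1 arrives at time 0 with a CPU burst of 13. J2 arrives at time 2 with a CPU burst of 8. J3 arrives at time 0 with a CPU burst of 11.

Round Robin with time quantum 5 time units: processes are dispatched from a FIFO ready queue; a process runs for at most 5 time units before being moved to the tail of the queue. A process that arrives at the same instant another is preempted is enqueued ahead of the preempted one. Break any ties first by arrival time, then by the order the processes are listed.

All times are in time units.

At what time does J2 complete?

Timeline: | J1 0-5 | J3 5-10 | J2 10-15 | J1 15-20 | J3 20-25 | J2 25-28 | J1 28-31 | J3 31-32 |
Completion: J1=31  J2=28  J3=32
Turnaround (C−A): J1=31  J2=26  J3=32

28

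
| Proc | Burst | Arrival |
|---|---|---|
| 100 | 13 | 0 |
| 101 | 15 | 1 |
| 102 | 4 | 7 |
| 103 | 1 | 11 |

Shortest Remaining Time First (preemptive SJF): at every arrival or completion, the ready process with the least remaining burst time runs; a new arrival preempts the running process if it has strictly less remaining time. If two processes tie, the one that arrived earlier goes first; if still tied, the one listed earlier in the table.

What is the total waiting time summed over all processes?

22

Schedule: | 100 0-7 | 102 7-11 | 103 11-12 | 100 12-18 | 101 18-33 |
Completion: 100=18  101=33  102=11  103=12
Turnaround (C−A): 100=18  101=32  102=4  103=1
Waiting = turnaround − burst: 100=5, 101=17, 102=0, 103=0
Total waiting = 5 + 17 + 0 + 0 = 22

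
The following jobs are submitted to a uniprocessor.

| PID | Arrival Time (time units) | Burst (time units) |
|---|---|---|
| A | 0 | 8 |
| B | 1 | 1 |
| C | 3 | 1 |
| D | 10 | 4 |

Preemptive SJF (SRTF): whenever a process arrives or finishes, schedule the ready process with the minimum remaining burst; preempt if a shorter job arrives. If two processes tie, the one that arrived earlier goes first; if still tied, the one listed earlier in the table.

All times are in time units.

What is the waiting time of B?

0

Schedule: | A 0-1 | B 1-2 | A 2-3 | C 3-4 | A 4-10 | D 10-14 |
Completion: A=10  B=2  C=4  D=14
Turnaround (C−A): A=10  B=1  C=1  D=4
Waiting(B) = turnaround − burst = 1 − 1 = 0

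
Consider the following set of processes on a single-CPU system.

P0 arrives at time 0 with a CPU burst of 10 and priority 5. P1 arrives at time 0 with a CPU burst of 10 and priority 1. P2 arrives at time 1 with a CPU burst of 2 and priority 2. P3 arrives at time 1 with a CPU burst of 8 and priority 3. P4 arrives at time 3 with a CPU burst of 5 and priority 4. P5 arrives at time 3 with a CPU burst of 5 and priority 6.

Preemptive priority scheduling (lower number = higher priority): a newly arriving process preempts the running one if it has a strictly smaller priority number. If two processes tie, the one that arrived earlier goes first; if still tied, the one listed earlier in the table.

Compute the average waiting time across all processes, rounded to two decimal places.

15.67

Gantt: | P1 0-10 | P2 10-12 | P3 12-20 | P4 20-25 | P0 25-35 | P5 35-40 |
Completion: P0=35  P1=10  P2=12  P3=20  P4=25  P5=40
Waiting times: P0=25, P1=0, P2=9, P3=11, P4=17, P5=32
Average waiting = (25+0+9+11+17+32) / 6 = 94/6 = 15.67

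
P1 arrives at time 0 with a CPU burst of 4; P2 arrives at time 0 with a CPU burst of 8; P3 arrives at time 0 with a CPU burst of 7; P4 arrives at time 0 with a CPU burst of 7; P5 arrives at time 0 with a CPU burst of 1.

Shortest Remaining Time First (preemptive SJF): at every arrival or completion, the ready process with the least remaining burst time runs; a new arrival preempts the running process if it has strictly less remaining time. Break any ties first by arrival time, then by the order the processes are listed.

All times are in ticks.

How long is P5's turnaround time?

Schedule: | P5 0-1 | P1 1-5 | P3 5-12 | P4 12-19 | P2 19-27 |
Completion: P1=5  P2=27  P3=12  P4=19  P5=1
Turnaround(P5) = completion − arrival = 1 − 0 = 1

1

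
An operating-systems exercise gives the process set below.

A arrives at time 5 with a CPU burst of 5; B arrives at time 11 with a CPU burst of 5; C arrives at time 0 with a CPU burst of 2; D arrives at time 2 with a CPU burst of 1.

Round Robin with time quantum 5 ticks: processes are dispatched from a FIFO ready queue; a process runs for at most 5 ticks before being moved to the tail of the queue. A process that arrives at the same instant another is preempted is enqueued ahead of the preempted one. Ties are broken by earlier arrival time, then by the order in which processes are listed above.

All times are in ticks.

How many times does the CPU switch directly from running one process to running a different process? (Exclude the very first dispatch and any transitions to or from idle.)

Timeline: | C 0-2 | D 2-3 | idle 3-5 | A 5-10 | idle 10-11 | B 11-16 |
Completion: A=10  B=16  C=2  D=3
Turnaround (C−A): A=5  B=5  C=2  D=1

1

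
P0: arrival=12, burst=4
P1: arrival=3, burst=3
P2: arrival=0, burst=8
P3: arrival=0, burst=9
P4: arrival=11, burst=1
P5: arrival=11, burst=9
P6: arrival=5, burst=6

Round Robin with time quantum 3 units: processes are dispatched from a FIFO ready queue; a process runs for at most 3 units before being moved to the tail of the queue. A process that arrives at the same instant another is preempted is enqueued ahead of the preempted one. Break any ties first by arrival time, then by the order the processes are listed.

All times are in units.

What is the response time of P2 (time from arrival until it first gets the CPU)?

Schedule: | P2 0-3 | P3 3-6 | P1 6-9 | P2 9-12 | P6 12-15 | P3 15-18 | P4 18-19 | P5 19-22 | P0 22-25 | P2 25-27 | P6 27-30 | P3 30-33 | P5 33-36 | P0 36-37 | P5 37-40 |
Completion: P0=37  P1=9  P2=27  P3=33  P4=19  P5=40  P6=30
Turnaround (C−A): P0=25  P1=6  P2=27  P3=33  P4=8  P5=29  P6=25
Response(P2) = first start − arrival = 0 − 0 = 0

0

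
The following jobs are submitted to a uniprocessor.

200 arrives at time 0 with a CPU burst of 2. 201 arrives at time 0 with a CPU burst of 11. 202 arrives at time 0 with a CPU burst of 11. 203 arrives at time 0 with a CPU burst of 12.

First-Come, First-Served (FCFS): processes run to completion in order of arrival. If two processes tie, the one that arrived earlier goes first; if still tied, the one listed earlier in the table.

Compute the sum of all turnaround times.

Gantt: | 200 0-2 | 201 2-13 | 202 13-24 | 203 24-36 |
Completion: 200=2  201=13  202=24  203=36
Turnaround (C−A): 200=2  201=13  202=24  203=36
Turnaround = completion − arrival: 200=2, 201=13, 202=24, 203=36
Total turnaround = 2 + 13 + 24 + 36 = 75

75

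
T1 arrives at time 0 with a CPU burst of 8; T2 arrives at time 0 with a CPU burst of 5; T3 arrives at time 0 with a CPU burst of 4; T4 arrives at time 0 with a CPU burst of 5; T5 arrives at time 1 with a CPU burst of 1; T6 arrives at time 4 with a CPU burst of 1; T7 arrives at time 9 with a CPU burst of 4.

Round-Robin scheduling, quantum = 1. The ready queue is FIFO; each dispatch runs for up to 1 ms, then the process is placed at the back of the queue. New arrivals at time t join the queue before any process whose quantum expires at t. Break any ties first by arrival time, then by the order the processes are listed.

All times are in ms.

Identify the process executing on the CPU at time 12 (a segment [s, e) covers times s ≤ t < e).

T3

Gantt: | T1 0-1 | T2 1-2 | T3 2-3 | T4 3-4 | T5 4-5 | T1 5-6 | T2 6-7 | T3 7-8 | T6 8-9 | T4 9-10 | T1 10-11 | T2 11-12 | T3 12-13 | T7 13-14 | T4 14-15 | T1 15-16 | T2 16-17 | T3 17-18 | T7 18-19 | T4 19-20 | T1 20-21 | T2 21-22 | T7 22-23 | T4 23-24 | T1 24-25 | T7 25-26 | T1 26-28 |
Completion: T1=28  T2=22  T3=18  T4=24  T5=5  T6=9  T7=26
Turnaround (C−A): T1=28  T2=22  T3=18  T4=24  T5=4  T6=5  T7=17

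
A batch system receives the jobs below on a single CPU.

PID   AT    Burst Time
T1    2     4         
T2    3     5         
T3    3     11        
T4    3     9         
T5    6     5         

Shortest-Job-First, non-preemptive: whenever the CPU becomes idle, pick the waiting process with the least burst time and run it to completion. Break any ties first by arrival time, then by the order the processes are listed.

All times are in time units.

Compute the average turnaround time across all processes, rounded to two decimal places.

Gantt: | idle 0-2 | T1 2-6 | T2 6-11 | T5 11-16 | T4 16-25 | T3 25-36 |
Completion: T1=6  T2=11  T3=36  T4=25  T5=16
Turnaround (C−A): T1=4  T2=8  T3=33  T4=22  T5=10
Turnaround times: T1=4, T2=8, T3=33, T4=22, T5=10
Average turnaround = (4+8+33+22+10) / 5 = 77/5 = 15.40

15.40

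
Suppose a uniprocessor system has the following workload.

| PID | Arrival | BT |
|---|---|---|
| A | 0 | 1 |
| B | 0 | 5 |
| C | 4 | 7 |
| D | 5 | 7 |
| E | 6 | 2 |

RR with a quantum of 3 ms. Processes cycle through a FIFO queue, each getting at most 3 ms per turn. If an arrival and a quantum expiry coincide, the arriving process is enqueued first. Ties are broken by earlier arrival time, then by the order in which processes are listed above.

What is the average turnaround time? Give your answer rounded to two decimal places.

10.40

Schedule: | A 0-1 | B 1-4 | C 4-7 | B 7-9 | D 9-12 | E 12-14 | C 14-17 | D 17-20 | C 20-21 | D 21-22 |
Completion: A=1  B=9  C=21  D=22  E=14
Turnaround (C−A): A=1  B=9  C=17  D=17  E=8
Turnaround times: A=1, B=9, C=17, D=17, E=8
Average turnaround = (1+9+17+17+8) / 5 = 52/5 = 10.40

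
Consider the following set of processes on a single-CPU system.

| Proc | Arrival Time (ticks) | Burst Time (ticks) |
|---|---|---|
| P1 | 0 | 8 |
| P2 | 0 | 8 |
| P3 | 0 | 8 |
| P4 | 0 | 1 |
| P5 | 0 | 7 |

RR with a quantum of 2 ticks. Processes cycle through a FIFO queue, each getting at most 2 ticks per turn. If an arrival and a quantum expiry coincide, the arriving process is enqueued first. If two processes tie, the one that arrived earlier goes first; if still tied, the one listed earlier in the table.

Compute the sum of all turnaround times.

126

Timeline: | P1 0-2 | P2 2-4 | P3 4-6 | P4 6-7 | P5 7-9 | P1 9-11 | P2 11-13 | P3 13-15 | P5 15-17 | P1 17-19 | P2 19-21 | P3 21-23 | P5 23-25 | P1 25-27 | P2 27-29 | P3 29-31 | P5 31-32 |
Completion: P1=27  P2=29  P3=31  P4=7  P5=32
Turnaround = completion − arrival: P1=27, P2=29, P3=31, P4=7, P5=32
Total turnaround = 27 + 29 + 31 + 7 + 32 = 126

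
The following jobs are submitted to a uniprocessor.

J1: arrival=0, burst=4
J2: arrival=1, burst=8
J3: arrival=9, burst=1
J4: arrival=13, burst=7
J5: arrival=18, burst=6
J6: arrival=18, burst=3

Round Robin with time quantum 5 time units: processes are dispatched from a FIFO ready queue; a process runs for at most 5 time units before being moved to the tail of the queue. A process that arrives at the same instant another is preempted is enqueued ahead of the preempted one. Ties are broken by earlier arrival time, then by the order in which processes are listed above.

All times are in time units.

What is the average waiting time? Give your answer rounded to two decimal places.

3.67

Gantt: | J1 0-4 | J2 4-9 | J3 9-10 | J2 10-13 | J4 13-18 | J5 18-23 | J6 23-26 | J4 26-28 | J5 28-29 |
Completion: J1=4  J2=13  J3=10  J4=28  J5=29  J6=26
Waiting times: J1=0, J2=4, J3=0, J4=8, J5=5, J6=5
Average waiting = (0+4+0+8+5+5) / 6 = 22/6 = 3.67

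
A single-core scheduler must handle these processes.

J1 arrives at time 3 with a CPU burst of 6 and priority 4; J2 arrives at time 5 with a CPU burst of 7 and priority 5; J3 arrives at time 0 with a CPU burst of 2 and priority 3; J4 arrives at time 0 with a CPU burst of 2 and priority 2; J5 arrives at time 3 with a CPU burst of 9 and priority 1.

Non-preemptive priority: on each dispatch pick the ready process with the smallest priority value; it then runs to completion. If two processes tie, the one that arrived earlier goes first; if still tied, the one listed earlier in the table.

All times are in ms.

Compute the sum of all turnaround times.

Schedule: | J4 0-2 | J3 2-4 | J5 4-13 | J1 13-19 | J2 19-26 |
Completion: J1=19  J2=26  J3=4  J4=2  J5=13
Turnaround = completion − arrival: J1=16, J2=21, J3=4, J4=2, J5=10
Total turnaround = 16 + 21 + 4 + 2 + 10 = 53

53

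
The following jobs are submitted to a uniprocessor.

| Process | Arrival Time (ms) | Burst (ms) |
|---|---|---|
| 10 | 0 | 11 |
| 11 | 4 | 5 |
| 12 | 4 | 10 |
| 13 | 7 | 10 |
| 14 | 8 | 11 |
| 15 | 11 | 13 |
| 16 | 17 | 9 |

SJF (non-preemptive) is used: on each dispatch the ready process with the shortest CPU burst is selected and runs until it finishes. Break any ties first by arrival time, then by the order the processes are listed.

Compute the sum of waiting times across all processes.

Schedule: | 10 0-11 | 11 11-16 | 12 16-26 | 16 26-35 | 13 35-45 | 14 45-56 | 15 56-69 |
Completion: 10=11  11=16  12=26  13=45  14=56  15=69  16=35
Turnaround (C−A): 10=11  11=12  12=22  13=38  14=48  15=58  16=18
Waiting = turnaround − burst: 10=0, 11=7, 12=12, 13=28, 14=37, 15=45, 16=9
Total waiting = 0 + 7 + 12 + 28 + 37 + 45 + 9 = 138

138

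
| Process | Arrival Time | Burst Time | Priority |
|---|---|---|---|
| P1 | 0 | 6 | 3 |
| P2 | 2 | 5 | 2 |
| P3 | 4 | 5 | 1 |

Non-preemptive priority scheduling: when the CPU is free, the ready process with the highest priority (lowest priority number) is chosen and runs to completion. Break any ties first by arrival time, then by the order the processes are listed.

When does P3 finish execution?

Timeline: | P1 0-6 | P3 6-11 | P2 11-16 |
Completion: P1=6  P2=16  P3=11
Turnaround (C−A): P1=6  P2=14  P3=7

11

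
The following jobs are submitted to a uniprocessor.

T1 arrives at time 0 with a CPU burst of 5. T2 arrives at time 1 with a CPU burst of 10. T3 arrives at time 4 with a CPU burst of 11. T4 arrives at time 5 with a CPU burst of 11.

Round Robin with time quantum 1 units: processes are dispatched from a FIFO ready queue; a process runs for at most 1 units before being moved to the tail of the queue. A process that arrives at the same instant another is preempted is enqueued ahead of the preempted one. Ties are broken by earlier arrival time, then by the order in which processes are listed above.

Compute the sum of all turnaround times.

Schedule: | T1 0-1 | T2 1-2 | T1 2-3 | T2 3-4 | T1 4-5 | T3 5-6 | T2 6-7 | T4 7-8 | T1 8-9 | T3 9-10 | T2 10-11 | T4 11-12 | T1 12-13 | T3 13-14 | T2 14-15 | T4 15-16 | T3 16-17 | T2 17-18 | T4 18-19 | T3 19-20 | T2 20-21 | T4 21-22 | T3 22-23 | T2 23-24 | T4 24-25 | T3 25-26 | T2 26-27 | T4 27-28 | T3 28-29 | T2 29-30 | T4 30-31 | T3 31-32 | T4 32-33 | T3 33-34 | T4 34-35 | T3 35-36 | T4 36-37 |
Completion: T1=13  T2=30  T3=36  T4=37
Turnaround (C−A): T1=13  T2=29  T3=32  T4=32
Turnaround = completion − arrival: T1=13, T2=29, T3=32, T4=32
Total turnaround = 13 + 29 + 32 + 32 = 106

106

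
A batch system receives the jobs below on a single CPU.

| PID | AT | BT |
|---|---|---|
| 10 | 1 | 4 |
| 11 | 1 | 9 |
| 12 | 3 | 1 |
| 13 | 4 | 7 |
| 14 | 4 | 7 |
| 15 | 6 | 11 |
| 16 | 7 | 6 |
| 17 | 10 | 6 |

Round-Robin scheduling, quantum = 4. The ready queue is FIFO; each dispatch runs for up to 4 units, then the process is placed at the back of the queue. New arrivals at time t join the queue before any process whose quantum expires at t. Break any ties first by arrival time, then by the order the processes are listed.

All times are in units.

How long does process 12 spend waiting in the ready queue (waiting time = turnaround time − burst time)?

Schedule: | idle 0-1 | 10 1-5 | 11 5-9 | 12 9-10 | 13 10-14 | 14 14-18 | 15 18-22 | 16 22-26 | 11 26-30 | 17 30-34 | 13 34-37 | 14 37-40 | 15 40-44 | 16 44-46 | 11 46-47 | 17 47-49 | 15 49-52 |
Completion: 10=5  11=47  12=10  13=37  14=40  15=52  16=46  17=49
Turnaround (C−A): 10=4  11=46  12=7  13=33  14=36  15=46  16=39  17=39
Waiting(12) = turnaround − burst = 7 − 1 = 6

6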